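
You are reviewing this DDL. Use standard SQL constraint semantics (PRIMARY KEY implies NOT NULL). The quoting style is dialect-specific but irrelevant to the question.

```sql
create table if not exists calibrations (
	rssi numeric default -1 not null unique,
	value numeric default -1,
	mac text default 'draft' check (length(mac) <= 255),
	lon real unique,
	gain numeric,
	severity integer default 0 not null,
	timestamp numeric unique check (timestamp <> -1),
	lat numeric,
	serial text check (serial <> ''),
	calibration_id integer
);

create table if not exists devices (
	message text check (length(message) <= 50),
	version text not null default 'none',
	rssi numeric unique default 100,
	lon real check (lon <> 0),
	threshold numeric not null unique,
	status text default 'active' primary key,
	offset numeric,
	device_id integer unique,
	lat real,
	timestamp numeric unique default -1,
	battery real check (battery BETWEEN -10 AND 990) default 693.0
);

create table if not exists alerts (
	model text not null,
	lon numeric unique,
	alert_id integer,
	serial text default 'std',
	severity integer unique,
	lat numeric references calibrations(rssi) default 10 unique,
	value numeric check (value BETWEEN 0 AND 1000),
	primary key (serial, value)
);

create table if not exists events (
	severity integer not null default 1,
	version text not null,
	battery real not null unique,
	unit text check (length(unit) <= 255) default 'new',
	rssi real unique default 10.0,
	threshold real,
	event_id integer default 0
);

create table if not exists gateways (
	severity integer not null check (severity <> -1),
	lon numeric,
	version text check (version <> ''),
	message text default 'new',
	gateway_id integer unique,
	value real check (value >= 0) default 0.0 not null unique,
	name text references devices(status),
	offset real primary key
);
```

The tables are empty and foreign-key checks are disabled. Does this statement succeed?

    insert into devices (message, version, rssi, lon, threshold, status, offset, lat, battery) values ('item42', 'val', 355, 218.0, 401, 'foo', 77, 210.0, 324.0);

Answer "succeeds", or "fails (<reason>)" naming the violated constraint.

succeeds

NOT NULL columns: status is supplied; threshold is supplied; version is supplied.
CHECK constraints: 'item42' satisfies (length(message) <= 50); 218.0 satisfies (lon <> 0); 324.0 satisfies (battery BETWEEN -10 AND 990).
No constraint is violated.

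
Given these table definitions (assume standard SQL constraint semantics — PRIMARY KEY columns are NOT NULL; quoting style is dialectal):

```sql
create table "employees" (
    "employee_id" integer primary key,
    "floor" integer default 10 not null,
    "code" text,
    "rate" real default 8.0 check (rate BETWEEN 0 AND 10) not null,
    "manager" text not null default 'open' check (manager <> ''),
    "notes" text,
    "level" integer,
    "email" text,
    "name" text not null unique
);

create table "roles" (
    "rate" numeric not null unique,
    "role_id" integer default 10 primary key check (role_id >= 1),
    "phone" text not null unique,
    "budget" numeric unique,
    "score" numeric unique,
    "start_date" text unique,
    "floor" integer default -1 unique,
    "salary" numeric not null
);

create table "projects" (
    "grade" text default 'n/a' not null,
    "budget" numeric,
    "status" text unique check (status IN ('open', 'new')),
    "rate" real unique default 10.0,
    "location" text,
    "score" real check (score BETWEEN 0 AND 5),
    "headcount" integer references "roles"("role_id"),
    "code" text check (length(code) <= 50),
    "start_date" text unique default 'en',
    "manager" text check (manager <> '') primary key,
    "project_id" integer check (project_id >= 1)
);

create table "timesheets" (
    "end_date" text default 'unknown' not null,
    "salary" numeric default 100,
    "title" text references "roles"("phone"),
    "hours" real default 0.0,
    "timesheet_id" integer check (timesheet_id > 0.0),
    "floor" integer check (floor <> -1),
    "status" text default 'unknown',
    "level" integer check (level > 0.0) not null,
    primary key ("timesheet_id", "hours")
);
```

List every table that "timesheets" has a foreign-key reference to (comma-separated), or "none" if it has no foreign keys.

roles

- title REFERENCES roles(phone).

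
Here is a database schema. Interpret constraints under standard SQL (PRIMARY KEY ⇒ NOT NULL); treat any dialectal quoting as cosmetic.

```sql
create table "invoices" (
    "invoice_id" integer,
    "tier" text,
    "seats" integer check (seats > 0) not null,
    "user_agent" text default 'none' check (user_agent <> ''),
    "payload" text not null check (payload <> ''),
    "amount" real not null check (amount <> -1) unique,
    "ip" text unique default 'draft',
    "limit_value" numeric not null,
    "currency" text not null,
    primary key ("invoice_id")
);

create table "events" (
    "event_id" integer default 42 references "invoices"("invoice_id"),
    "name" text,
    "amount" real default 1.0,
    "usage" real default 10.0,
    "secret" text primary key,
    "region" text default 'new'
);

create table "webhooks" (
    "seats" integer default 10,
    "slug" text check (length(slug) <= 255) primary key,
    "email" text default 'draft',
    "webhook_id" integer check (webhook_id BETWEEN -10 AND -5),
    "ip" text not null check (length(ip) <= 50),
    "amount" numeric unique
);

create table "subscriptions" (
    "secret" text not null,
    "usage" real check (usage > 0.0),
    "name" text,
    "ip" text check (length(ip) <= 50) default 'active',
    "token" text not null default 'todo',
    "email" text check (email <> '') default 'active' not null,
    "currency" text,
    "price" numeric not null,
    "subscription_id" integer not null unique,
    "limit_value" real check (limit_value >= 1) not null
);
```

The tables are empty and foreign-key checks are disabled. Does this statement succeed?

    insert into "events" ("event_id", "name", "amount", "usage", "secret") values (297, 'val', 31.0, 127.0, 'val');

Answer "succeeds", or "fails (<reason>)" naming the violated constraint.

succeeds

NOT NULL columns: secret is supplied.
No constraint is violated.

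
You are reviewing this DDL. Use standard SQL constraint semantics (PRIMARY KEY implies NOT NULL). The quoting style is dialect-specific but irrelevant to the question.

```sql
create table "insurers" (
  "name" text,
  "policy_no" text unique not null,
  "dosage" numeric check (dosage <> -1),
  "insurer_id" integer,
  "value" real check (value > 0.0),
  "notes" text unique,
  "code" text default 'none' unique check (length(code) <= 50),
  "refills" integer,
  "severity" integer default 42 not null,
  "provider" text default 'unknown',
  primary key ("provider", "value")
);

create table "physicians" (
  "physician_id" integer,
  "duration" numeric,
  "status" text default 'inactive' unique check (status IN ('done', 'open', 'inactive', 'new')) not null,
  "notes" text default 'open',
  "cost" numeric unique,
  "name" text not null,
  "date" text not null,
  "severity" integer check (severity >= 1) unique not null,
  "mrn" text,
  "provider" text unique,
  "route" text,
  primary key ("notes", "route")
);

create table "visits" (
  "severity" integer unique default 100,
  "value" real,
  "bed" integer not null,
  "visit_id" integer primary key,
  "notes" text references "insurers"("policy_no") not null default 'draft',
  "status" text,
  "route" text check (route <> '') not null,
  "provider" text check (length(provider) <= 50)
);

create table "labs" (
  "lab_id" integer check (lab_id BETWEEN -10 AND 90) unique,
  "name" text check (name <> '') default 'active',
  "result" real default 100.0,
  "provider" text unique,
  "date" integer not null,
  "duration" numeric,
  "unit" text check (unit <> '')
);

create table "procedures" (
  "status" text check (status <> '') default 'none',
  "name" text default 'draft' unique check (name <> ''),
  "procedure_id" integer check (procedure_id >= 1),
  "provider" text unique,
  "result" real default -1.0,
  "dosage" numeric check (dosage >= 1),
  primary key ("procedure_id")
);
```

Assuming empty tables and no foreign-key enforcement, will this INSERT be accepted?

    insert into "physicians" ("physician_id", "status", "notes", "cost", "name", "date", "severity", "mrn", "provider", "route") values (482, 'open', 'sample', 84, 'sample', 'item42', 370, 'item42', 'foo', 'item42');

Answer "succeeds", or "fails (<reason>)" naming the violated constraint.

succeeds

NOT NULL columns: date is supplied; name is supplied; notes is supplied; route is supplied; severity is supplied; status is supplied.
CHECK constraints: 'open' satisfies (status IN ('done', 'open', 'inactive', 'new')); 370 satisfies (severity >= 1).
No constraint is violated.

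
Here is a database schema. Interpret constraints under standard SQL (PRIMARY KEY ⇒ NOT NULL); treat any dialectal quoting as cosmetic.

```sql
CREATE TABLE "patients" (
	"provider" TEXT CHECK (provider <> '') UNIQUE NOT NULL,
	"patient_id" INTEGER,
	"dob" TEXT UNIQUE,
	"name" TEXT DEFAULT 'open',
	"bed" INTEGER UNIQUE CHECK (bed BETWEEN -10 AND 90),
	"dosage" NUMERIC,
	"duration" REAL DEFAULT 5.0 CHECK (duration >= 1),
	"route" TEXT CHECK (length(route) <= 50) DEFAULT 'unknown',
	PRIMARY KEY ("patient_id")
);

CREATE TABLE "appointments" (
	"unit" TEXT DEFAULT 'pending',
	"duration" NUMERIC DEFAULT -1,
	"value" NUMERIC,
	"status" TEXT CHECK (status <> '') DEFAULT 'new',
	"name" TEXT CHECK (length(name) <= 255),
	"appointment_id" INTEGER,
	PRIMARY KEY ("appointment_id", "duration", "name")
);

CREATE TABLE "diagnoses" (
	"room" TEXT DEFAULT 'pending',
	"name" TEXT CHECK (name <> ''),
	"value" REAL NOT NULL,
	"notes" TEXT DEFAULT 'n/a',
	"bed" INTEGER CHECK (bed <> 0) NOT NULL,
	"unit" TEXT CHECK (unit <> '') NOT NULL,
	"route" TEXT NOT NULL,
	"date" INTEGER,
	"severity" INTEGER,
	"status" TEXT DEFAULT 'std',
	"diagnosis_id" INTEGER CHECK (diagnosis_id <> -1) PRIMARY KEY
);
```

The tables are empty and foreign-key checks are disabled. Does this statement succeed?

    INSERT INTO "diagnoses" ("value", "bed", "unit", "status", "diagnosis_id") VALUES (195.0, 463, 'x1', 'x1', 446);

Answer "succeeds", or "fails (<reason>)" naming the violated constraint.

fails (NOT NULL on route)

route is omitted from the column list and has no DEFAULT, so it would receive NULL.
But route is declared NOT NULL.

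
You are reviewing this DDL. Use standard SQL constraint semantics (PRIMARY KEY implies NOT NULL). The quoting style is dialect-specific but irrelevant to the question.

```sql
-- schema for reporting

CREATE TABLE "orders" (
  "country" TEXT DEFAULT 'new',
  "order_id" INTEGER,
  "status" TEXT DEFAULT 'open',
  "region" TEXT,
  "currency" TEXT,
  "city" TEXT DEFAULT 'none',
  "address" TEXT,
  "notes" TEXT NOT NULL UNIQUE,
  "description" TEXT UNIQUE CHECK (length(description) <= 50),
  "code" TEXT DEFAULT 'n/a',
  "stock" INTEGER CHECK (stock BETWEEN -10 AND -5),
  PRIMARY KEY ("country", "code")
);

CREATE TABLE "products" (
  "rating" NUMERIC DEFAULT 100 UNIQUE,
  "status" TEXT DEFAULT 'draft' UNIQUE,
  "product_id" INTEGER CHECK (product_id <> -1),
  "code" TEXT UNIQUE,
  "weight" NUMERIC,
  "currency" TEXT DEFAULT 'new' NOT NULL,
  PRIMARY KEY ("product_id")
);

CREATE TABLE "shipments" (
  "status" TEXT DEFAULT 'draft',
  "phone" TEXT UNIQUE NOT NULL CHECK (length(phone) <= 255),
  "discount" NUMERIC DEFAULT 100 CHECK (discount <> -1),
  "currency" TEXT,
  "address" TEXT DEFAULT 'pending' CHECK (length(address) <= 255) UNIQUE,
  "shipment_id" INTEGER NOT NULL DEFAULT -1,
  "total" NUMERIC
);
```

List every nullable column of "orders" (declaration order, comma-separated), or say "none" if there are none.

- country: part of the PRIMARY KEY, which implies NOT NULL → not nullable.
- order_id: no NOT NULL constraint applies → nullable.
- status: DEFAULT only fills an omitted column; an explicit NULL is still allowed → nullable.
- region: no NOT NULL constraint applies → nullable.
- currency: no NOT NULL constraint applies → nullable.
- city: DEFAULT only fills an omitted column; an explicit NULL is still allowed → nullable.
- address: no NOT NULL constraint applies → nullable.
- notes: declared NOT NULL → not nullable.
- description: CHECK does not forbid NULL (a CHECK constraint passes when its expression is NULL) → nullable.
- code: part of the PRIMARY KEY, which implies NOT NULL → not nullable.
- stock: CHECK does not forbid NULL (a CHECK constraint passes when its expression is NULL) → nullable.

order_id, status, region, currency, city, address, description, stock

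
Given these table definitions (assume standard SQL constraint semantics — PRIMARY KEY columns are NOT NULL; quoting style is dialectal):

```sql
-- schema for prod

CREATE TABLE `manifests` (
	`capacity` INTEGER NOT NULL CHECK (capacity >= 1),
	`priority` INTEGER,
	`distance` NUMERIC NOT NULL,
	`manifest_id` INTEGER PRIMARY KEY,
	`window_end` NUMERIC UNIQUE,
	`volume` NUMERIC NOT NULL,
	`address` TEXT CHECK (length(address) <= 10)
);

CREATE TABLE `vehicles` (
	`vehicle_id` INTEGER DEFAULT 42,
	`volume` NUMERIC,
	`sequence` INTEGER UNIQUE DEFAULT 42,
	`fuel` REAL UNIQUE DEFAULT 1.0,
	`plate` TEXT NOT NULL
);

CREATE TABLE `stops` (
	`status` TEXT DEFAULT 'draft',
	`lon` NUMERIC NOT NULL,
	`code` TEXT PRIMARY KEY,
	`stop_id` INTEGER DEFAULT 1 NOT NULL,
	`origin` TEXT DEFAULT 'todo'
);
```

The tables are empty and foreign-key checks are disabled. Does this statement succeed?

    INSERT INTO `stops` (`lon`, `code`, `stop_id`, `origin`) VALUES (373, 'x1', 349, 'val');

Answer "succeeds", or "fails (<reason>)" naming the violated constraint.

NOT NULL columns: code is supplied; lon is supplied; stop_id is supplied.
No constraint is violated.

succeeds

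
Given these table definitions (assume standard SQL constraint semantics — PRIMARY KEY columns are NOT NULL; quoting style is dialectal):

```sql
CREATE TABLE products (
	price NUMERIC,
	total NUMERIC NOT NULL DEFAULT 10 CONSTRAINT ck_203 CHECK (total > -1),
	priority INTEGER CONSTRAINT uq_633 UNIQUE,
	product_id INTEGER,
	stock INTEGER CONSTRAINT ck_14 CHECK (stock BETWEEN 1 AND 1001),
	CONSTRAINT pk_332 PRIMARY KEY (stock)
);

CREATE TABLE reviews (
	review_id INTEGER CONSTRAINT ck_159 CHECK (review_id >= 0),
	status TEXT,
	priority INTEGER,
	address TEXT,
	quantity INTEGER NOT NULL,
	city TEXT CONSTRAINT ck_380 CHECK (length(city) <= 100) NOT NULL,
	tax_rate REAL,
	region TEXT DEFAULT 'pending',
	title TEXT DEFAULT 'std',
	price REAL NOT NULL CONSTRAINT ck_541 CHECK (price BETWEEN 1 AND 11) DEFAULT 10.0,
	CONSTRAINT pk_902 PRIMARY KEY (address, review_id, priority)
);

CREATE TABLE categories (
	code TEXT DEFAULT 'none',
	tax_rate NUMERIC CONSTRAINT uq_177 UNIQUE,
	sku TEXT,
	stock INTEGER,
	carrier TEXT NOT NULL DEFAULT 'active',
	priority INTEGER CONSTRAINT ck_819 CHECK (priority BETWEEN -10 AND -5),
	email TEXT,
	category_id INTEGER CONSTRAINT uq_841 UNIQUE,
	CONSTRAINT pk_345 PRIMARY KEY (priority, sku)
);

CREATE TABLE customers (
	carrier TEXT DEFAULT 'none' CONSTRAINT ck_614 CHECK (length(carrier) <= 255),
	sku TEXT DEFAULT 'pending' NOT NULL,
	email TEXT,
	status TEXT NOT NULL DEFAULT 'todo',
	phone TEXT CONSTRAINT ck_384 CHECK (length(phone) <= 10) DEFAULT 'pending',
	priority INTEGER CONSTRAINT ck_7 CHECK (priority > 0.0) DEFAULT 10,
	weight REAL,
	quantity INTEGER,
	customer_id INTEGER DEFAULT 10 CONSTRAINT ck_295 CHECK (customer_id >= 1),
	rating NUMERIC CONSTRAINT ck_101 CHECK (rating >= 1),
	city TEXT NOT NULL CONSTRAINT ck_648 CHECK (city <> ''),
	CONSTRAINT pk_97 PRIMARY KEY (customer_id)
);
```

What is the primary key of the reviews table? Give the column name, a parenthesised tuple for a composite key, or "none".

(address, review_id, priority)

A table-level PRIMARY KEY clause names 3 columns: address, review_id, priority.
This is a composite key — the combination is unique, not each column individually.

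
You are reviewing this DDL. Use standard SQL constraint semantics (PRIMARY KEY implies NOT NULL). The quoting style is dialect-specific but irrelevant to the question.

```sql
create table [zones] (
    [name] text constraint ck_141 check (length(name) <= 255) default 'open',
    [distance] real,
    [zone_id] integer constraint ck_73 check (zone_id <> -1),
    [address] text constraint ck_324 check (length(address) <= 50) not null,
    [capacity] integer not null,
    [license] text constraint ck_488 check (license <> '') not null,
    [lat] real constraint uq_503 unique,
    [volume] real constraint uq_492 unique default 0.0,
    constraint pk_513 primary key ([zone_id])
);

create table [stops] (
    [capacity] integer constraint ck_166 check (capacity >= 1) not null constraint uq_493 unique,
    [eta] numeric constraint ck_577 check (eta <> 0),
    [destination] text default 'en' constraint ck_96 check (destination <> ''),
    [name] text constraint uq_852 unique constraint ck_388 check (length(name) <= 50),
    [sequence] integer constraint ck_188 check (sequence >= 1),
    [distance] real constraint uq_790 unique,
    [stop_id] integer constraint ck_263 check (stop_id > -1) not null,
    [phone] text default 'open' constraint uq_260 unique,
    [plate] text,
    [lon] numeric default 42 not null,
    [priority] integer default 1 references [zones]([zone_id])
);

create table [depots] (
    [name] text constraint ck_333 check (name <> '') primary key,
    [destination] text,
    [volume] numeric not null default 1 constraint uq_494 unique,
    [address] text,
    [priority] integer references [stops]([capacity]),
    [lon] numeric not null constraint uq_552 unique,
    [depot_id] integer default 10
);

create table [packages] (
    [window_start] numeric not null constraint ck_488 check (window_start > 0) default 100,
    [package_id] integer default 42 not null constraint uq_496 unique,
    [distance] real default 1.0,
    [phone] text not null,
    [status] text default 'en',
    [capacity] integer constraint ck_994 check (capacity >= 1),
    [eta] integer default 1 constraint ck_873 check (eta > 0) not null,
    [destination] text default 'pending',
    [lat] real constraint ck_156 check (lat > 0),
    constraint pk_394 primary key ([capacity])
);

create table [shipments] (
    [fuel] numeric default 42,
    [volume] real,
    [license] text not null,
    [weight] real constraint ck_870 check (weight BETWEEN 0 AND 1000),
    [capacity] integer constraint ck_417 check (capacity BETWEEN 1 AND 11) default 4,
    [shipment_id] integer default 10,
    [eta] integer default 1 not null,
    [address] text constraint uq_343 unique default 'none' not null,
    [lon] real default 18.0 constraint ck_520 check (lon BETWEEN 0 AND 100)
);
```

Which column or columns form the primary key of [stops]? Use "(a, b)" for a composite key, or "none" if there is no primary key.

none

No column is declared PRIMARY KEY inline, and there is no table-level PRIMARY KEY clause in stops.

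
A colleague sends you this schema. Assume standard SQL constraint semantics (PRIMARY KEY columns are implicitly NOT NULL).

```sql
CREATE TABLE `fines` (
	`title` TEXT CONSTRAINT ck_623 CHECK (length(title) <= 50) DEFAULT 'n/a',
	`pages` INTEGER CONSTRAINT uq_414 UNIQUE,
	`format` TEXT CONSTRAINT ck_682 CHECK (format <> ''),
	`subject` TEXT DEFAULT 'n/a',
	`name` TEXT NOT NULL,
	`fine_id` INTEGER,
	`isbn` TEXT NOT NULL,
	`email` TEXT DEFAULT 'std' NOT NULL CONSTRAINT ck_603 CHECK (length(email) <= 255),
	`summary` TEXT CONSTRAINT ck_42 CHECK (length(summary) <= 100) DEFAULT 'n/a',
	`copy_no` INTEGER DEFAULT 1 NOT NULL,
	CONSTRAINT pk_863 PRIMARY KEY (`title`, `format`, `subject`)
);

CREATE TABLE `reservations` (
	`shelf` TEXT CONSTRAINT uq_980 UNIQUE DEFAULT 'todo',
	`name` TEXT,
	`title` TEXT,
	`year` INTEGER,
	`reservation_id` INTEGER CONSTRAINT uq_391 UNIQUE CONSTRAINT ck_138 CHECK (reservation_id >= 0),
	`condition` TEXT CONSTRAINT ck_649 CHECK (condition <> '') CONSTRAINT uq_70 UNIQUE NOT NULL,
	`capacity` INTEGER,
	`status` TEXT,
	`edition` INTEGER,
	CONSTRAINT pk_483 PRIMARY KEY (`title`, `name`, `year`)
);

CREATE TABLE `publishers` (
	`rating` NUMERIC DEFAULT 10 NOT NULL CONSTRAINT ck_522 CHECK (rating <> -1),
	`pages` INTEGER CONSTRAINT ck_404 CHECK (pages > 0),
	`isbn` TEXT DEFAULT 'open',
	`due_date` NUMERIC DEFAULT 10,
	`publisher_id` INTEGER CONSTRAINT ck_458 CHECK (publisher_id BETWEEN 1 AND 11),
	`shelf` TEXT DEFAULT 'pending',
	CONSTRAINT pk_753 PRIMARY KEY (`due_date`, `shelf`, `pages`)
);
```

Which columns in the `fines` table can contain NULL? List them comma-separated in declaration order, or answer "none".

- title: part of the PRIMARY KEY, which implies NOT NULL → not nullable.
- pages: UNIQUE does not imply NOT NULL → nullable.
- format: part of the PRIMARY KEY, which implies NOT NULL → not nullable.
- subject: part of the PRIMARY KEY, which implies NOT NULL → not nullable.
- name: declared NOT NULL → not nullable.
- fine_id: no NOT NULL constraint applies → nullable.
- isbn: declared NOT NULL → not nullable.
- email: declared NOT NULL → not nullable.
- summary: CHECK does not forbid NULL (a CHECK constraint passes when its expression is NULL) → nullable.
- copy_no: declared NOT NULL → not nullable.

pages, fine_id, summary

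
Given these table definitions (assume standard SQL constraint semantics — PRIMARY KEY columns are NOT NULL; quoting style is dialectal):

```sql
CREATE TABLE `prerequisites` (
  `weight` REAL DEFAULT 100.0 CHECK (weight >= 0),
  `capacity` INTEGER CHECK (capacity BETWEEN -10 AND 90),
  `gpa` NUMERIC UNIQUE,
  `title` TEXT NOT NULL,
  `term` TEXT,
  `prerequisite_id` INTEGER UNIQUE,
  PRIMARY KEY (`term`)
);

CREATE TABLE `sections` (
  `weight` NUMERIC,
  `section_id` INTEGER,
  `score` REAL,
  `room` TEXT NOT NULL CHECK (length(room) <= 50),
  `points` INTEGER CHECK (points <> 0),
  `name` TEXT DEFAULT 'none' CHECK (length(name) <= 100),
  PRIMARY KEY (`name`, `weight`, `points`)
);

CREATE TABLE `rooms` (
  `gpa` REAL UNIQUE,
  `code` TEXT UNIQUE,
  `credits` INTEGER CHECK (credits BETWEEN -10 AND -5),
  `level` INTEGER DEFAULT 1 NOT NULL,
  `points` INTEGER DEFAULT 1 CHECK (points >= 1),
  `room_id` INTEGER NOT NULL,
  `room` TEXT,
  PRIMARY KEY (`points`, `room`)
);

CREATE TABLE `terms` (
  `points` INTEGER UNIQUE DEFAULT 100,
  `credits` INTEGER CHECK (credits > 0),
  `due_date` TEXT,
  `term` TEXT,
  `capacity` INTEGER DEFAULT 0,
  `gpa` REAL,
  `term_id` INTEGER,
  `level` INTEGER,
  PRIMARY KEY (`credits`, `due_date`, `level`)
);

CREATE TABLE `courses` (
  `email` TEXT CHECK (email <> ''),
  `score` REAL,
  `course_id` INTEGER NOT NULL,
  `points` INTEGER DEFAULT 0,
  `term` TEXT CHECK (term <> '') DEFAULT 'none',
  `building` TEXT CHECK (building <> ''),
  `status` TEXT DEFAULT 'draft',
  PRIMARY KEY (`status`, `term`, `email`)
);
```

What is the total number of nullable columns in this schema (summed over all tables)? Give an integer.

17

prerequisites: 4 nullable (weight, capacity, gpa, prerequisite_id — PK (term) and explicit NOT NULL columns excluded).
sections: 2 nullable (section_id, score — PK (name, weight, points) and explicit NOT NULL columns excluded).
rooms: 3 nullable (gpa, code, credits — PK (points, room) and explicit NOT NULL columns excluded).
terms: 5 nullable (points, term, capacity, gpa, term_id — PK (credits, due_date, level) and explicit NOT NULL columns excluded).
courses: 3 nullable (score, points, building — PK (status, term, email) and explicit NOT NULL columns excluded).
Total: 4 + 2 + 3 + 5 + 3 = 17.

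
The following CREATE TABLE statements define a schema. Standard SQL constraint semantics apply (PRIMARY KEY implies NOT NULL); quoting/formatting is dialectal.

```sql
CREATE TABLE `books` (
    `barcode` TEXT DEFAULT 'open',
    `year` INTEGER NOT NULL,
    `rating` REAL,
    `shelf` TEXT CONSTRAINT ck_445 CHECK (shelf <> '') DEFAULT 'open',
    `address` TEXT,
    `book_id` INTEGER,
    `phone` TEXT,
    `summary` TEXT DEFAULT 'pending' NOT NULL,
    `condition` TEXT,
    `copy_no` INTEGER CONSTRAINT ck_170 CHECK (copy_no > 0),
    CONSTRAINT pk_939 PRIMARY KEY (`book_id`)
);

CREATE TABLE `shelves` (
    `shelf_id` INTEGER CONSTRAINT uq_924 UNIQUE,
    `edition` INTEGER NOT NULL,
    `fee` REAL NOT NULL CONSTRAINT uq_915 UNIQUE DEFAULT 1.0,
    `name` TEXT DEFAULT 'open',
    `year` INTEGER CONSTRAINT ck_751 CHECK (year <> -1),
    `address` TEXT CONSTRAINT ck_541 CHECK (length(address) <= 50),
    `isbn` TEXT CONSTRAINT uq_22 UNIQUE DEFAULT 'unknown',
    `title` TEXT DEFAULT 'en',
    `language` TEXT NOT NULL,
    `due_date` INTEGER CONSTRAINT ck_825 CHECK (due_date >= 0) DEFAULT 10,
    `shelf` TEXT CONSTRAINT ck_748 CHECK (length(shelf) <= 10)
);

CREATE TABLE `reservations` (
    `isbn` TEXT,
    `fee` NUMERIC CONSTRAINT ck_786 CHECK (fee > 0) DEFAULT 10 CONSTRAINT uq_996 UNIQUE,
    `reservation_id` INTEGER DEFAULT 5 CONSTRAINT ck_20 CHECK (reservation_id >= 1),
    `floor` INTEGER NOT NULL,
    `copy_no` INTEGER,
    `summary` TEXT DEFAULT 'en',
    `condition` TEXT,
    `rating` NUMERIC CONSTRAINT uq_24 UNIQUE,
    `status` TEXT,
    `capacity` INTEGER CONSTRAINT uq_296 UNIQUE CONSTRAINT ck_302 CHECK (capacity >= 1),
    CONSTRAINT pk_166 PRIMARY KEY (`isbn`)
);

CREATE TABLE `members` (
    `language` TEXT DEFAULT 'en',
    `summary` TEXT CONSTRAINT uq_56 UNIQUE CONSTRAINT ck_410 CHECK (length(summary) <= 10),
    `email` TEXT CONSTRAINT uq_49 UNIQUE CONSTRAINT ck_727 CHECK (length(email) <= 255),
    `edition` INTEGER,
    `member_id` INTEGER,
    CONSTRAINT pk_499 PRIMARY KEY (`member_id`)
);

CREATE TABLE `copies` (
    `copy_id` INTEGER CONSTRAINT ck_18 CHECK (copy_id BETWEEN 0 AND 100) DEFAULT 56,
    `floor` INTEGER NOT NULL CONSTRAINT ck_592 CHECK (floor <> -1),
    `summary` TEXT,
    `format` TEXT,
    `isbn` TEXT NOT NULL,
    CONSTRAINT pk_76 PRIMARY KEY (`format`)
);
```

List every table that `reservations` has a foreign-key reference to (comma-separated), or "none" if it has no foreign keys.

No column in reservations has a REFERENCES clause.

none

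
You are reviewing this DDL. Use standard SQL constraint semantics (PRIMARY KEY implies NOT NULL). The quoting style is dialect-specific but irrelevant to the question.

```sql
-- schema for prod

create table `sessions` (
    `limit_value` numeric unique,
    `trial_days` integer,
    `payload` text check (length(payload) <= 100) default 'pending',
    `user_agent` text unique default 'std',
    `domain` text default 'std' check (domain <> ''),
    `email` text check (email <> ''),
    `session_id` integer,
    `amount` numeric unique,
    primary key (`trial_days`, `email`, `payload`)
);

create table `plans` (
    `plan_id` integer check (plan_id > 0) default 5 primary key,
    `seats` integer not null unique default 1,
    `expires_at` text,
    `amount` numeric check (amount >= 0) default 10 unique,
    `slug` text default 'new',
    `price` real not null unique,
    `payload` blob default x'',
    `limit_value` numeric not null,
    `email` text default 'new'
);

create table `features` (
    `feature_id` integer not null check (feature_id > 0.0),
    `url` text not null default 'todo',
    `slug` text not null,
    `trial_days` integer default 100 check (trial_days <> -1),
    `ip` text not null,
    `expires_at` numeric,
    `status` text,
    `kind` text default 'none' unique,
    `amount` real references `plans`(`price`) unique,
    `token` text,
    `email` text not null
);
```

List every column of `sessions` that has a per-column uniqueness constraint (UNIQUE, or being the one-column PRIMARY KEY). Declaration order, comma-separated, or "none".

limit_value, user_agent, amount

- limit_value: declared UNIQUE → unique.
- trial_days: part of a composite PRIMARY KEY — only the tuple is unique, not this column on its own.
- payload: part of a composite PRIMARY KEY — only the tuple is unique, not this column on its own.
- user_agent: declared UNIQUE → unique.
- domain: no UNIQUE or single-column PK constraint.
- email: part of a composite PRIMARY KEY — only the tuple is unique, not this column on its own.
- session_id: no UNIQUE or single-column PK constraint.
- amount: declared UNIQUE → unique.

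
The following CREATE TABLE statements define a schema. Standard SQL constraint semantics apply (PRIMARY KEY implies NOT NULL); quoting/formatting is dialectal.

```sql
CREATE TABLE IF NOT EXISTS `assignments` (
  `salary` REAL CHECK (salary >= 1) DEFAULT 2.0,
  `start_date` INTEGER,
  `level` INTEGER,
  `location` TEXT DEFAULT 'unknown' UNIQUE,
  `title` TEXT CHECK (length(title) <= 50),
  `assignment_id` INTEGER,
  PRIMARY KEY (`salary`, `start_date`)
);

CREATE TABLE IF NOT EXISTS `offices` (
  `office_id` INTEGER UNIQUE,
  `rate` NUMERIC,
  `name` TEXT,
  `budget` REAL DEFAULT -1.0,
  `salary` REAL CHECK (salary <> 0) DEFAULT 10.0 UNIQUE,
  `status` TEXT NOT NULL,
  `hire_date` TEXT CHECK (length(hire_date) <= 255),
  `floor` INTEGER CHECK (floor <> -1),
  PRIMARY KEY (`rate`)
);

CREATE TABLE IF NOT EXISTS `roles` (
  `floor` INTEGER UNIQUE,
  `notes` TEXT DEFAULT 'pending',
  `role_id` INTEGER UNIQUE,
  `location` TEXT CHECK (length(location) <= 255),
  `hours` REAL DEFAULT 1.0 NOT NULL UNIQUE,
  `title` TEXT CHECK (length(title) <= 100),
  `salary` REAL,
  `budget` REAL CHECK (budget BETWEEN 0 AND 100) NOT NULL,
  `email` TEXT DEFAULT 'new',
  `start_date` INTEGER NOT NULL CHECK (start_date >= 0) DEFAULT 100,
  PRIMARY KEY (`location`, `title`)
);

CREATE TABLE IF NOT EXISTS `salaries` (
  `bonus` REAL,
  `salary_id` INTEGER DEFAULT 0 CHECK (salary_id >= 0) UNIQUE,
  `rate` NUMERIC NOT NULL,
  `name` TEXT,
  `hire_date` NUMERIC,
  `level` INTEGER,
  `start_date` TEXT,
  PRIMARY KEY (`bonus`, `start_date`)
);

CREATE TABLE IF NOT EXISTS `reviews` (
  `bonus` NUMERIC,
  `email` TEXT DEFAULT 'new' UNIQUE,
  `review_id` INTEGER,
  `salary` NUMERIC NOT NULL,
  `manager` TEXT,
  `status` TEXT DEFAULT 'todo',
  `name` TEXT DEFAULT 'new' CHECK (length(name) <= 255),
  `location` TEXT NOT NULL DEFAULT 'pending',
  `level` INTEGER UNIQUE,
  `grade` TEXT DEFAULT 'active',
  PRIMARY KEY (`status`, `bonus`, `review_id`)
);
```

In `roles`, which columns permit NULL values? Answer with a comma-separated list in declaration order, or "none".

- floor: UNIQUE does not imply NOT NULL → nullable.
- notes: DEFAULT only fills an omitted column; an explicit NULL is still allowed → nullable.
- role_id: UNIQUE does not imply NOT NULL → nullable.
- location: part of the PRIMARY KEY, which implies NOT NULL → not nullable.
- hours: declared NOT NULL → not nullable.
- title: part of the PRIMARY KEY, which implies NOT NULL → not nullable.
- salary: no NOT NULL constraint applies → nullable.
- budget: declared NOT NULL → not nullable.
- email: DEFAULT only fills an omitted column; an explicit NULL is still allowed → nullable.
- start_date: declared NOT NULL → not nullable.

floor, notes, role_id, salary, email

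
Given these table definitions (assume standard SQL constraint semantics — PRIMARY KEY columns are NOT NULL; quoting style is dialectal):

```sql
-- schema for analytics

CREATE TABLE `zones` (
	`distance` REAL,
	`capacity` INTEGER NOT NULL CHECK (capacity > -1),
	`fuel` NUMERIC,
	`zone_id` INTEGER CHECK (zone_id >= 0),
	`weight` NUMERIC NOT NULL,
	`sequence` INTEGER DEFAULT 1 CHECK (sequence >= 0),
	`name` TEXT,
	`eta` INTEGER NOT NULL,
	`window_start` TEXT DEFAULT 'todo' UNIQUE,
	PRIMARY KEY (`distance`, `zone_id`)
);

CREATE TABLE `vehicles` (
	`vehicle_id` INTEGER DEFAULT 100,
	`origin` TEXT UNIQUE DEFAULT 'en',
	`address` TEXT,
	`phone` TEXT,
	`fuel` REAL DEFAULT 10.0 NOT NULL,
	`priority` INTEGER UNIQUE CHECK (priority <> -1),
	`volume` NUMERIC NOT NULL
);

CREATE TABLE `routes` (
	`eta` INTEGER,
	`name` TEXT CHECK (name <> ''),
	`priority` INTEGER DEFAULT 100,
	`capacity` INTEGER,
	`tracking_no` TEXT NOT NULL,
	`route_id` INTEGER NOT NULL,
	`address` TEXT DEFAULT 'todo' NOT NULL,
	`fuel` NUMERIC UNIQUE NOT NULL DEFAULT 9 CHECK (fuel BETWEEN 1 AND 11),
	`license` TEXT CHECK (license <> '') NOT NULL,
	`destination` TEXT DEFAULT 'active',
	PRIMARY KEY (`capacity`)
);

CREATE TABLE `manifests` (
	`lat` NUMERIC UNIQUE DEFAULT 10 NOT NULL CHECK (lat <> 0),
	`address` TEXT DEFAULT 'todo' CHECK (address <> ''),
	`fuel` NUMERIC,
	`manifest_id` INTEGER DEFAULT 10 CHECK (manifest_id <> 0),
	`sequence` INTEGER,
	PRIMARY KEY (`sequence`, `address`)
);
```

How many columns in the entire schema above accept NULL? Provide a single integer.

zones: 4 nullable (fuel, sequence, name, window_start — PK (distance, zone_id) and explicit NOT NULL columns excluded).
vehicles: 5 nullable (vehicle_id, origin, address, phone, priority — PK none and explicit NOT NULL columns excluded).
routes: 4 nullable (eta, name, priority, destination — PK (capacity) and explicit NOT NULL columns excluded).
manifests: 2 nullable (fuel, manifest_id — PK (sequence, address) and explicit NOT NULL columns excluded).
Total: 4 + 5 + 4 + 2 = 15.

15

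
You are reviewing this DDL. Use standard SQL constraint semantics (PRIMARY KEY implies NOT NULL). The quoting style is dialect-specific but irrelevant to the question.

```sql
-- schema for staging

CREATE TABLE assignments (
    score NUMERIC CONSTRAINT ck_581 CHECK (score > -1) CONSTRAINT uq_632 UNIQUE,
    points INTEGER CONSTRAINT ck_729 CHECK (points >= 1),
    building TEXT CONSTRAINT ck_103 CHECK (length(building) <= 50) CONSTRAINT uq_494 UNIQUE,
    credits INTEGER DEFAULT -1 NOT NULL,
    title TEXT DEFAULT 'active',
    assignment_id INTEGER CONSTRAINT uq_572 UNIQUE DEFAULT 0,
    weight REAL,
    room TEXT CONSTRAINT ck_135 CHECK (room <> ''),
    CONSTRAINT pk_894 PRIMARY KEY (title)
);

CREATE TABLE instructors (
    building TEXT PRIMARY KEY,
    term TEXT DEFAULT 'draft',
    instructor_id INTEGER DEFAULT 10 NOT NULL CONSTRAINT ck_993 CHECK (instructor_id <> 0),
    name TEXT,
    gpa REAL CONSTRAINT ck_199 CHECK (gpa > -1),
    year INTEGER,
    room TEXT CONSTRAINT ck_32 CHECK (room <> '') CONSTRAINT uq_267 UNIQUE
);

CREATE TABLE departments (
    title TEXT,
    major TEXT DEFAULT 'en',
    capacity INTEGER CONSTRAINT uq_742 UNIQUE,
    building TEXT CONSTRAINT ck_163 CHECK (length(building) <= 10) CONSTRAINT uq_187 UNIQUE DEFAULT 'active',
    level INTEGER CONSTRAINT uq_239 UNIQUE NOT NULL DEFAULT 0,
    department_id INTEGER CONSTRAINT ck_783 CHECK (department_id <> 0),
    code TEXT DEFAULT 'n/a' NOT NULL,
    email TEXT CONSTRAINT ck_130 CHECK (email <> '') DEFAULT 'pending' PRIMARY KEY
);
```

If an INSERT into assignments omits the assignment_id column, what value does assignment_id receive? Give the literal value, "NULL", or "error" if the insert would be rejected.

0

assignment_id has an explicit DEFAULT 0.
When the column is omitted from an INSERT, that default is used.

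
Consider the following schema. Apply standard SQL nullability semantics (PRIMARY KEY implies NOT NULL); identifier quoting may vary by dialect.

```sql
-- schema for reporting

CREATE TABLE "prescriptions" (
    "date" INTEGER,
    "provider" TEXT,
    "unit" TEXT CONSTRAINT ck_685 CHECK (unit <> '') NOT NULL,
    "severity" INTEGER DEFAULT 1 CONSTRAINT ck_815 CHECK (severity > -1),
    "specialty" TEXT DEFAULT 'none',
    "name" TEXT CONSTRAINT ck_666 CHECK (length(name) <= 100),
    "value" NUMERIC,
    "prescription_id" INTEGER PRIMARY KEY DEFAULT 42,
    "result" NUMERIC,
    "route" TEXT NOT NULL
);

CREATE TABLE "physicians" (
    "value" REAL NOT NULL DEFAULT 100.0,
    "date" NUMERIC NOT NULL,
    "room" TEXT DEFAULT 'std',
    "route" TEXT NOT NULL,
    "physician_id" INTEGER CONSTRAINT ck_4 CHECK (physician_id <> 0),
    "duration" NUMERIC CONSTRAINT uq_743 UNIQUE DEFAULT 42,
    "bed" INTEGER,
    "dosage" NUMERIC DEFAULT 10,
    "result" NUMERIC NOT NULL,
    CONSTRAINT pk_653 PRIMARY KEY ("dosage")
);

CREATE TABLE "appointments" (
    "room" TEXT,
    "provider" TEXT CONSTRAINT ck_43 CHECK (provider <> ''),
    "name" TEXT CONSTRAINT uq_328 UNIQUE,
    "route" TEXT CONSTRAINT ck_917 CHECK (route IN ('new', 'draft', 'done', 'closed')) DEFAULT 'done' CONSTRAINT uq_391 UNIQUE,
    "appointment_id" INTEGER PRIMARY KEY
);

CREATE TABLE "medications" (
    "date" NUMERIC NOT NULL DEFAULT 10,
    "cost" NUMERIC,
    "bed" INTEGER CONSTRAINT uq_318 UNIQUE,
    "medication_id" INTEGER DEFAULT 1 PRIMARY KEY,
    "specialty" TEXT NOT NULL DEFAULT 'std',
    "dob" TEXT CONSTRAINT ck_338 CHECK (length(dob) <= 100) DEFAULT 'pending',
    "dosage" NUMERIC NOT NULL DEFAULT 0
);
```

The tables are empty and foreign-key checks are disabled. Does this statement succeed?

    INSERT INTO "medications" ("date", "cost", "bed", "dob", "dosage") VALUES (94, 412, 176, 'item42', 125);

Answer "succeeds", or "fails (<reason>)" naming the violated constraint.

succeeds

NOT NULL columns: date is supplied; dosage is supplied; medication_id defaults to 1; specialty defaults to 'std'.
CHECK constraints: 'item42' satisfies (length(dob) <= 100).
No constraint is violated.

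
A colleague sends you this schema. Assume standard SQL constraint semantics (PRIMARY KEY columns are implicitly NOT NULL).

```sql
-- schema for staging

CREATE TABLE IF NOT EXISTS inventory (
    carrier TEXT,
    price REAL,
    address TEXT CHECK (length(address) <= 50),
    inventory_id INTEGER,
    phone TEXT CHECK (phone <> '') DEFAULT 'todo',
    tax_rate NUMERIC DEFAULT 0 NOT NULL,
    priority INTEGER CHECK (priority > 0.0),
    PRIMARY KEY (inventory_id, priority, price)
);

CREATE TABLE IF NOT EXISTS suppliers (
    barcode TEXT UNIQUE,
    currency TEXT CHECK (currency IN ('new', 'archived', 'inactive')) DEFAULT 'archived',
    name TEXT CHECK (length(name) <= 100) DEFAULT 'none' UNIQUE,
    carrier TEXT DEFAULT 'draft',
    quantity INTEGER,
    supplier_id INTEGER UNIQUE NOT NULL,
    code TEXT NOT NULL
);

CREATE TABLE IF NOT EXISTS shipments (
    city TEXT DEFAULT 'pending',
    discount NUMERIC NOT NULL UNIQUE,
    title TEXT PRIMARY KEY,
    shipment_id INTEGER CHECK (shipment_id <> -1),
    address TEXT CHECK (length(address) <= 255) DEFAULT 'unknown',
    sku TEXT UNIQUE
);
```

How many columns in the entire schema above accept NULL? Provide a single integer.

12

inventory: 3 nullable (carrier, address, phone — PK (inventory_id, priority, price) and explicit NOT NULL columns excluded).
suppliers: 5 nullable (barcode, currency, name, carrier, quantity — PK none and explicit NOT NULL columns excluded).
shipments: 4 nullable (city, shipment_id, address, sku — PK (title) and explicit NOT NULL columns excluded).
Total: 3 + 5 + 4 = 12.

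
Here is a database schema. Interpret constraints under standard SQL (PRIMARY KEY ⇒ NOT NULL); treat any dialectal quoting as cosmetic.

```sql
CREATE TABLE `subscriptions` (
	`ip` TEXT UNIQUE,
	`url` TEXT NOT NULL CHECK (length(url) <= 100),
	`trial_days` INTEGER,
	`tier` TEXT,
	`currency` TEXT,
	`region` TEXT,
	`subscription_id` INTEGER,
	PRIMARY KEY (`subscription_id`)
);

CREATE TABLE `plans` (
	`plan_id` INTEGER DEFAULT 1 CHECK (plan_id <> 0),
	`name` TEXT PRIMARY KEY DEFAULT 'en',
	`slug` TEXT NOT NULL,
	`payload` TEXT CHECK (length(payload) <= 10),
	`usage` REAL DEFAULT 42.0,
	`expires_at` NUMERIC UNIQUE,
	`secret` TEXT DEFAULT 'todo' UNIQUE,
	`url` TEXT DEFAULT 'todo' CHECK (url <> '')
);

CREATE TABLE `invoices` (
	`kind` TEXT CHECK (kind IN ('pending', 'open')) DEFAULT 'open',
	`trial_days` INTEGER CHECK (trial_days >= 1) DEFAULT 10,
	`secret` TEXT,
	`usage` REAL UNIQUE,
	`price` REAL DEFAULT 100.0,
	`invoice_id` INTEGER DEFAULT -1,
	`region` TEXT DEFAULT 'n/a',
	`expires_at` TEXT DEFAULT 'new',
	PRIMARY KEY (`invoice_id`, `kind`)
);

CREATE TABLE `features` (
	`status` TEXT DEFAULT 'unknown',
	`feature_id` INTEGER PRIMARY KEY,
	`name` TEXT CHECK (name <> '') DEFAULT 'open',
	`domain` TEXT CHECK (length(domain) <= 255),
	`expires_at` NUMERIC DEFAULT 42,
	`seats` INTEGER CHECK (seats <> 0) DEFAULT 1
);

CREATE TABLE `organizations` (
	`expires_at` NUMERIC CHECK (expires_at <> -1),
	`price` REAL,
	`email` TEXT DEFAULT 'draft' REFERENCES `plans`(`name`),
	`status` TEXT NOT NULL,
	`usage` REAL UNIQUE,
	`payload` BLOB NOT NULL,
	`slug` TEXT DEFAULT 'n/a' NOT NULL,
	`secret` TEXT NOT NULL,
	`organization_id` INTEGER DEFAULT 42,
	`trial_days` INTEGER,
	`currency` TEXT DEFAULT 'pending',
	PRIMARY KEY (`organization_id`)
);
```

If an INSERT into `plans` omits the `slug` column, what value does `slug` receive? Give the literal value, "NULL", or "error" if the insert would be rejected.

error

slug has no DEFAULT clause.
Omitting it would insert NULL, but it is declared NOT NULL, so the INSERT fails.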